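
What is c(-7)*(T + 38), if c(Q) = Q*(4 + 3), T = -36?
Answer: -98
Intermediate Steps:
c(Q) = 7*Q (c(Q) = Q*7 = 7*Q)
c(-7)*(T + 38) = (7*(-7))*(-36 + 38) = -49*2 = -98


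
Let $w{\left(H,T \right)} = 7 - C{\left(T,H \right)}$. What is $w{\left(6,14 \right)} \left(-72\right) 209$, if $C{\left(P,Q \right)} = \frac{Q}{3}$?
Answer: $-75240$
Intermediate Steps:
$C{\left(P,Q \right)} = \frac{Q}{3}$ ($C{\left(P,Q \right)} = Q \frac{1}{3} = \frac{Q}{3}$)
$w{\left(H,T \right)} = 7 - \frac{H}{3}$
$w{\left(6,14 \right)} \left(-72\right) 209 = \left(7 - 2\right) \left(-72\right) 209 = 5 \left(-72\right) 209 = \left(-360\right) 209 = -75240$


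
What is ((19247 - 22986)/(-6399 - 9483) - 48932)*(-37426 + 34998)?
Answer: 943441021990/7941 ≈ 1.1881e+8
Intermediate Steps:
((19247 - 22986)/(-6399 - 9483) - 48932)*(-37426 + 34998) = (-3739/(-15882) - 48932)*(-2428) = (-3739*(-1/15882) - 48932)*(-2428) = (3739/15882 - 48932)*(-2428) = -777134285/15882*(-2428) = 943441021990/7941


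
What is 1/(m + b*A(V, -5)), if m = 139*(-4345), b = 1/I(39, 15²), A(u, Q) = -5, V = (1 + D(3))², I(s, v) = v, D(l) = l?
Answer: -45/27177976 ≈ -1.6558e-6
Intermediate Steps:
V = 16 (V = (1 + 3)² = 4² = 16)
b = 1/225 (b = 1/(15²) = 1/225 ≈ 0.0044444)
m = -603955
1/(m + b*A(V, -5)) = 1/(-603955 + (1/225)*(-5)) = 1/(-603955 - 1/45) = 1/(-27177976/45) = -45/27177976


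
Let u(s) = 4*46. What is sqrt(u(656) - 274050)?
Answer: I*sqrt(273866) ≈ 523.32*I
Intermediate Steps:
u(s) = 184
sqrt(u(656) - 274050) = sqrt(184 - 274050) = sqrt(-273866) = I*sqrt(273866)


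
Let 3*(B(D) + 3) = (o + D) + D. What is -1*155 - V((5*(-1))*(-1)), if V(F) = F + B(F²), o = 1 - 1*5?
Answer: -517/3 ≈ -172.33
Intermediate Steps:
o = -4 (o = 1 - 5 = -4)
B(D) = -13/3 + 2*D/3 (B(D) = -3 + ((-4 + D) + D)/3 = -3 + (-4 + 2*D)/3 = -3 + (-4/3 + 2*D/3) = -13/3 + 2*D/3)
V(F) = -13/3 + F + 2*F²/3 (V(F) = F + (-13/3 + 2*F²/3) = -13/3 + F + 2*F²/3)
-1*155 - V((5*(-1))*(-1)) = -1*155 - (-13/3 + (5*(-1))*(-1) + 2*((5*(-1))*(-1))²/3) = -155 - (-13/3 - 5*(-1) + 2*(-5*(-1))²/3) = -155 - (-13/3 + 5 + (⅔)*5²) = -155 - (-13/3 + 5 + (⅔)*25) = -155 - (-13/3 + 5 + 50/3) = -155 - 1*52/3 = -155 - 52/3 = -517/3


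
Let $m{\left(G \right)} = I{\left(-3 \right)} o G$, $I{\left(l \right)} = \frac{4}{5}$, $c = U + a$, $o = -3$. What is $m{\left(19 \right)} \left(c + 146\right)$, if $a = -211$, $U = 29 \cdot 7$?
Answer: $- \frac{31464}{5} \approx -6292.8$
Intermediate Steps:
$U = 203$
$c = -8$ ($c = 203 - 211 = -8$)
$I{\left(l \right)} = \frac{4}{5}$ ($I{\left(l \right)} = 4 \cdot \frac{1}{5} = \frac{4}{5}$)
$m{\left(G \right)} = - \frac{12 G}{5}$ ($m{\left(G \right)} = \frac{4}{5} \left(-3\right) G = - \frac{12 G}{5}$)
$m{\left(19 \right)} \left(c + 146\right) = \left(- \frac{12}{5}\right) 19 \left(-8 + 146\right) = \left(- \frac{228}{5}\right) 138 = - \frac{31464}{5}$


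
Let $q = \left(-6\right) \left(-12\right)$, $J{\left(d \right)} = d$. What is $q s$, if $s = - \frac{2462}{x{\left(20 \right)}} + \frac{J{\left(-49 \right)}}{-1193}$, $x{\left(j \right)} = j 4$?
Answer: $- \frac{13199607}{5965} \approx -2212.8$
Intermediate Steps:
$x{\left(j \right)} = 4 j$
$q = 72$
$s = - \frac{1466623}{47720}$ ($s = - \frac{2462}{4 \cdot 20} - \frac{49}{-1193} = - \frac{2462}{80} - - \frac{49}{1193} = \left(-2462\right) \frac{1}{80} + \frac{49}{1193} = - \frac{1231}{40} + \frac{49}{1193} = - \frac{1466623}{47720} \approx -30.734$)
$q s = 72 \left(- \frac{1466623}{47720}\right) = - \frac{13199607}{5965}$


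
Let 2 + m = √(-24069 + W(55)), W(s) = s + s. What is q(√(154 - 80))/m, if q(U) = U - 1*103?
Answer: (103 - √74)/(2 - I*√23959) ≈ 0.0078786 + 0.60975*I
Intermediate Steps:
W(s) = 2*s
q(U) = -103 + U (q(U) = U - 103 = -103 + U)
m = -2 + I*√23959 (m = -2 + √(-24069 + 2*55) = -2 + √(-24069 + 110) = -2 + √(-23959) = -2 + I*√23959 ≈ -2.0 + 154.79*I)
q(√(154 - 80))/m = (-103 + √(154 - 80))/(-2 + I*√23959) = (-103 + √74)/(-2 + I*√23959)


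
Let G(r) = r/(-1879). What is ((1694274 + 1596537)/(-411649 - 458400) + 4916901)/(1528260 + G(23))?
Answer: 8038252092288102/2498433158215333 ≈ 3.2173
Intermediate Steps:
G(r) = -r/1879 (G(r) = r*(-1/1879) = -r/1879)
((1694274 + 1596537)/(-411649 - 458400) + 4916901)/(1528260 + G(23)) = ((1694274 + 1596537)/(-411649 - 458400) + 4916901)/(1528260 - 1/1879*23) = (3290811/(-870049) + 4916901)/(1528260 - 23/1879) = (3290811*(-1/870049) + 4916901)/(2871600517/1879) = (-3290811/870049 + 4916901)*(1879/2871600517) = (4277941507338/870049)*(1879/2871600517) = 8038252092288102/2498433158215333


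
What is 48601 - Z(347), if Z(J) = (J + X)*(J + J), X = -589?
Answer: 216549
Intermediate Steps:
Z(J) = 2*J*(-589 + J) (Z(J) = (J - 589)*(J + J) = (-589 + J)*(2*J) = 2*J*(-589 + J))
48601 - Z(347) = 48601 - 2*347*(-589 + 347) = 48601 - 2*347*(-242) = 48601 - 1*(-167948) = 48601 + 167948 = 216549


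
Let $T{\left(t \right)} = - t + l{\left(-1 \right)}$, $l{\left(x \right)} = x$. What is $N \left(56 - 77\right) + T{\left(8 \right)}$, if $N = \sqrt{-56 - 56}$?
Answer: $-9 - 84 i \sqrt{7} \approx -9.0 - 222.24 i$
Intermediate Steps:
$N = 4 i \sqrt{7}$ ($N = \sqrt{-112} = 4 i \sqrt{7} \approx 10.583 i$)
$T{\left(t \right)} = -1 - t$ ($T{\left(t \right)} = - t - 1 = -1 - t$)
$N \left(56 - 77\right) + T{\left(8 \right)} = 4 i \sqrt{7} \left(56 - 77\right) - 9 = 4 i \sqrt{7} \left(-21\right) - 9 = - 84 i \sqrt{7} - 9 = -9 - 84 i \sqrt{7}$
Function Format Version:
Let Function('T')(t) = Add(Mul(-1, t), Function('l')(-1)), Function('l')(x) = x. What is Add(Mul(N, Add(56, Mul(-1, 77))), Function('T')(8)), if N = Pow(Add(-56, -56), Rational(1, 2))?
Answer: Add(-9, Mul(-84, I, Pow(7, Rational(1, 2)))) ≈ Add(-9.0000, Mul(-222.24, I))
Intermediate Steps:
N = Mul(4, I, Pow(7, Rational(1, 2))) (N = Pow(-112, Rational(1, 2)) = Mul(4, I, Pow(7, Rational(1, 2))) ≈ Mul(10.583, I))
Function('T')(t) = Add(-1, Mul(-1, t)) (Function('T')(t) = Add(Mul(-1, t), -1) = Add(-1, Mul(-1, t)))
Add(Mul(N, Add(56, Mul(-1, 77))), Function('T')(8)) = Add(Mul(Mul(4, I, Pow(7, Rational(1, 2))), Add(56, Mul(-1, 77))), Add(-1, Mul(-1, 8))) = Add(Mul(Mul(4, I, Pow(7, Rational(1, 2))), Add(56, -77)), Add(-1, -8)) = Add(Mul(Mul(4, I, Pow(7, Rational(1, 2))), -21), -9) = Add(Mul(-84, I, Pow(7, Rational(1, 2))), -9) = Add(-9, Mul(-84, I, Pow(7, Rational(1, 2))))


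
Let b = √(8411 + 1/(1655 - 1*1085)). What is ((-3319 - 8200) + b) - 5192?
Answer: -16711 + √2732734470/570 ≈ -16619.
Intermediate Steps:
b = √2732734470/570 (b = √(8411 + 1/(1655 - 1085)) = √(8411 + 1/570) = √(4794271/570) = √2732734470/570 ≈ 91.712)
((-3319 - 8200) + b) - 5192 = ((-3319 - 8200) + √2732734470/570) - 5192 = (-11519 + √2732734470/570) - 5192 = -16711 + √2732734470/570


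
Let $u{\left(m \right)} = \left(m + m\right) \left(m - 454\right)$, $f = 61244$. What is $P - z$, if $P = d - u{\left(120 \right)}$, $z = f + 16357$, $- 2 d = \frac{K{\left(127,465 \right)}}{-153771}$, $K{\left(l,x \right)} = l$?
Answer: $\frac{787000105}{307542} \approx 2559.0$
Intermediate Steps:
$u{\left(m \right)} = 2 m \left(-454 + m\right)$
$d = \frac{127}{307542}$ ($d = - \frac{127 \frac{1}{-153771}}{2} = - \frac{127 \left(- \frac{1}{153771}\right)}{2} = \left(- \frac{1}{2}\right) \left(- \frac{127}{153771}\right) = \frac{127}{307542} \approx 0.00041295$)
$z = 77601$ ($z = 61244 + 16357 = 77601$)
$P = \frac{24652566847}{307542}$ ($P = \frac{127}{307542} - 2 \cdot 120 \left(-454 + 120\right) = \frac{127}{307542} - 2 \cdot 120 \left(-334\right) = \frac{127}{307542} - -80160 = \frac{127}{307542} + 80160 = \frac{24652566847}{307542} \approx 80160.0$)
$P - z = \frac{24652566847}{307542} - 77601 = \frac{787000105}{307542}$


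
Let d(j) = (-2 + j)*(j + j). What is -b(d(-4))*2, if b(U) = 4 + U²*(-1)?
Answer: 4600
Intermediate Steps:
d(j) = 2*j*(-2 + j) (d(j) = (-2 + j)*(2*j) = 2*j*(-2 + j))
b(U) = 4 - U²
-b(d(-4))*2 = -(4 - (2*(-4)*(-2 - 4))²)*2 = -(4 - (2*(-4)*(-6))²)*2 = -(4 - 1*48²)*2 = -(4 - 1*2304)*2 = -(4 - 2304)*2 = -1*(-2300)*2 = 2300*2 = 4600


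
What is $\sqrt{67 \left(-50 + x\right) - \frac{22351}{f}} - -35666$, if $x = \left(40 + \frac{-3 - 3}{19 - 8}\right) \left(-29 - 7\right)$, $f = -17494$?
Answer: $35666 + \frac{i \sqrt{3648022754632894}}{192434} \approx 35666.0 + 313.87 i$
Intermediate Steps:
$x = - \frac{15624}{11}$ ($x = \left(40 - \frac{6}{11}\right) \left(-36\right) = \frac{434}{11} \left(-36\right) = - \frac{15624}{11} \approx -1420.4$)
$\sqrt{67 \left(-50 + x\right) - \frac{22351}{f}} - -35666 = \sqrt{67 \left(-50 - \frac{15624}{11}\right) - \frac{22351}{-17494}} - -35666 = \sqrt{67 \left(- \frac{16174}{11}\right) - - \frac{22351}{17494}} + 35666 = \sqrt{- \frac{1083658}{11} + \frac{22351}{17494}} + 35666 = \sqrt{- \frac{18957267191}{192434}} + 35666 = \frac{i \sqrt{3648022754632894}}{192434} + 35666 = 35666 + \frac{i \sqrt{3648022754632894}}{192434}$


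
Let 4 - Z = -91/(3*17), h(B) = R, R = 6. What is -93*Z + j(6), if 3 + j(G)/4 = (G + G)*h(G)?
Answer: -4453/17 ≈ -261.94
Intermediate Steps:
h(B) = 6
j(G) = -12 + 48*G (j(G) = -12 + 4*((G + G)*6) = -12 + 4*((2*G)*6) = -12 + 4*(12*G) = -12 + 48*G)
Z = 295/51 (Z = 4 - (-91)/(3*17) = 4 - (-91)/51 = 4 - 1*(-91/51) = 4 + 91/51 = 295/51 ≈ 5.7843)
-93*Z + j(6) = -93*295/51 + (-12 + 48*6) = -9145/17 + (-12 + 288) = -9145/17 + 276 = -4453/17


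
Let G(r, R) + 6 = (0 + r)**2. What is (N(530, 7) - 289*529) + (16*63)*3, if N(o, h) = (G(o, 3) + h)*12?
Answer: 3220955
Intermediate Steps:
G(r, R) = -6 + r**2 (G(r, R) = -6 + (0 + r)**2 = -6 + r**2)
N(o, h) = -72 + 12*h + 12*o**2 (N(o, h) = ((-6 + o**2) + h)*12 = (-6 + h + o**2)*12 = -72 + 12*h + 12*o**2)
(N(530, 7) - 289*529) + (16*63)*3 = ((-72 + 12*7 + 12*530**2) - 289*529) + (16*63)*3 = ((-72 + 84 + 12*280900) - 152881) + 1008*3 = ((-72 + 84 + 3370800) - 152881) + 3024 = (3370812 - 152881) + 3024 = 3217931 + 3024 = 3220955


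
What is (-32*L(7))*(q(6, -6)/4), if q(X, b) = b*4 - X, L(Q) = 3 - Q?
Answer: -960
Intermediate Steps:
q(X, b) = -X + 4*b (q(X, b) = 4*b - X = -X + 4*b)
(-32*L(7))*(q(6, -6)/4) = (-32*(3 - 1*7))*((-1*6 + 4*(-6))/4) = (-32*(3 - 7))*((-6 - 24)*(¼)) = (-32*(-4))*(-30*¼) = 128*(-15/2) = -960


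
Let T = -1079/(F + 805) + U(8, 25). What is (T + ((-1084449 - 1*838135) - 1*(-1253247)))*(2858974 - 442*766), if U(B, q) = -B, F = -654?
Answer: -254742509493948/151 ≈ -1.6870e+12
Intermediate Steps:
T = -2287/151 (T = -1079/(-654 + 805) - 1*8 = -1079/151 - 8 = -2287/151 ≈ -15.146)
(T + ((-1084449 - 1*838135) - 1*(-1253247)))*(2858974 - 442*766) = (-2287/151 + ((-1084449 - 1*838135) - 1*(-1253247)))*(2858974 - 442*766) = (-2287/151 + ((-1084449 - 838135) + 1253247))*(2858974 - 338572) = (-2287/151 + (-1922584 + 1253247))*2520402 = (-2287/151 - 669337)*2520402 = -101072174/151*2520402 = -254742509493948/151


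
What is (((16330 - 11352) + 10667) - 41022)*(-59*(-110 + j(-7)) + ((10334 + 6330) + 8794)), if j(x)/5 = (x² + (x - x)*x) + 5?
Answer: -406488786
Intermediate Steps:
j(x) = 25 + 5*x² (j(x) = 5*((x² + (x - x)*x) + 5) = 5*((x² + 0*x) + 5) = 5*((x² + 0) + 5) = 5*(x² + 5) = 5*(5 + x²) = 25 + 5*x²)
(((16330 - 11352) + 10667) - 41022)*(-59*(-110 + j(-7)) + ((10334 + 6330) + 8794)) = (((16330 - 11352) + 10667) - 41022)*(-59*(-110 + (25 + 5*(-7)²)) + ((10334 + 6330) + 8794)) = ((4978 + 10667) - 41022)*(-59*(-110 + (25 + 5*49)) + (16664 + 8794)) = (15645 - 41022)*(-59*(-110 + (25 + 245)) + 25458) = -25377*(-59*(-110 + 270) + 25458) = -25377*(-59*160 + 25458) = -25377*(-9440 + 25458) = -25377*16018 = -406488786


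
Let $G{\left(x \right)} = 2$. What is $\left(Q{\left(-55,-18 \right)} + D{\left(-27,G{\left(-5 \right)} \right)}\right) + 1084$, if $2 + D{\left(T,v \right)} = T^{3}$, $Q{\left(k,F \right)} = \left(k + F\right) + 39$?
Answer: $-18635$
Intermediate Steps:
$Q{\left(k,F \right)} = 39 + F + k$ ($Q{\left(k,F \right)} = \left(F + k\right) + 39 = 39 + F + k$)
$D{\left(T,v \right)} = -2 + T^{3}$
$\left(Q{\left(-55,-18 \right)} + D{\left(-27,G{\left(-5 \right)} \right)}\right) + 1084 = \left(\left(39 - 18 - 55\right) + \left(-2 + \left(-27\right)^{3}\right)\right) + 1084 = \left(-34 - 19685\right) + 1084 = -19719 + 1084 = -18635$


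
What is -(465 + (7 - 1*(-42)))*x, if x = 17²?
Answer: -148546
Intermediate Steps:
x = 289
-(465 + (7 - 1*(-42)))*x = -(465 + (7 - 1*(-42)))*289 = -(465 + (7 + 42))*289 = -(465 + 49)*289 = -514*289 = -1*148546 = -148546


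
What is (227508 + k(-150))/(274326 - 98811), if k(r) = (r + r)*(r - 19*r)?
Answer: -194164/58505 ≈ -3.3188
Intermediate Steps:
k(r) = -36*r² (k(r) = (2*r)*(-18*r) = -36*r²)
(227508 + k(-150))/(274326 - 98811) = (227508 - 36*(-150)²)/(274326 - 98811) = (227508 - 36*22500)/175515 = (227508 - 810000)*(1/175515) = -582492*1/175515 = -194164/58505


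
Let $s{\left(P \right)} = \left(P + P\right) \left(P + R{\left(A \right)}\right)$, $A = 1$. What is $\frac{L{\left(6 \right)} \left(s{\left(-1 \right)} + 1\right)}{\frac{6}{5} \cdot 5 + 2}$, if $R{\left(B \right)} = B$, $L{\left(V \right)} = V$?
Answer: $\frac{3}{4} \approx 0.75$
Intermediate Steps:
$s{\left(P \right)} = 2 P \left(1 + P\right)$ ($s{\left(P \right)} = \left(P + P\right) \left(P + 1\right) = 2 P \left(1 + P\right)$)
$\frac{L{\left(6 \right)} \left(s{\left(-1 \right)} + 1\right)}{\frac{6}{5} \cdot 5 + 2} = \frac{6 \left(2 \left(-1\right) \left(1 - 1\right) + 1\right)}{\frac{6}{5} \cdot 5 + 2} = \frac{6 \left(2 \left(-1\right) 0 + 1\right)}{6 \cdot \frac{1}{5} \cdot 5 + 2} = \frac{6 \left(0 + 1\right)}{\frac{6}{5} \cdot 5 + 2} = \frac{6 \cdot 1}{6 + 2} = \frac{6}{8} = 6 \cdot \frac{1}{8} = \frac{3}{4}$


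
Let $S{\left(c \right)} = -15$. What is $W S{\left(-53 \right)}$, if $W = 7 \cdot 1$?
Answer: $-105$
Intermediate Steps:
$W = 7$
$W S{\left(-53 \right)} = 7 \left(-15\right) = -105$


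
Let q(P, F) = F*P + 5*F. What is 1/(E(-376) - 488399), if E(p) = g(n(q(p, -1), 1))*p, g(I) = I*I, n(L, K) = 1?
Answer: -1/488775 ≈ -2.0459e-6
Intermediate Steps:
q(P, F) = 5*F + F*P
g(I) = I²
E(p) = p (E(p) = 1²*p = 1*p = p)
1/(E(-376) - 488399) = 1/(-376 - 488399) = 1/(-488775) = -1/488775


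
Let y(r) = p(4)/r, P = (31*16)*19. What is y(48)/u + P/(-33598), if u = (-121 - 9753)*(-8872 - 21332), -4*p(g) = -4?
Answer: -67453440115297/240481821048192 ≈ -0.28049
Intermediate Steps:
p(g) = 1 (p(g) = -1/4*(-4) = 1)
P = 9424 (P = 496*19 = 9424)
y(r) = 1/r
u = 298234296 (u = -9874*(-30204) = 298234296)
y(48)/u + P/(-33598) = 1/(48*298234296) + 9424/(-33598) = (1/48)*(1/298234296) + 9424*(-1/33598) = 1/14315246208 - 4712/16799 = -67453440115297/240481821048192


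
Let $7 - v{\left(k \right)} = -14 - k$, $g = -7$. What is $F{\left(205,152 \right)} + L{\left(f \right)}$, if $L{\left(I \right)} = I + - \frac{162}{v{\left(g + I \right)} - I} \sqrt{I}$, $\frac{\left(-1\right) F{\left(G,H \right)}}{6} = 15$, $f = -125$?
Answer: $-215 - \frac{405 i \sqrt{5}}{7} \approx -215.0 - 129.37 i$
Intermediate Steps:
$F{\left(G,H \right)} = -90$ ($F{\left(G,H \right)} = \left(-6\right) 15 = -90$)
$v{\left(k \right)} = 21 + k$ ($v{\left(k \right)} = 7 - \left(-14 - k\right) = 7 + \left(14 + k\right) = 21 + k$)
$L{\left(I \right)} = I - \frac{81 \sqrt{I}}{7}$ ($L{\left(I \right)} = I + - \frac{162}{\left(21 + \left(-7 + I\right)\right) - I} \sqrt{I} = I + - \frac{162}{\left(14 + I\right) - I} \sqrt{I} = I + - \frac{162}{14} \sqrt{I} = I + \left(-162\right) \frac{1}{14} \sqrt{I} = I - \frac{81 \sqrt{I}}{7}$)
$F{\left(205,152 \right)} + L{\left(f \right)} = -90 - \left(125 + \frac{81 \sqrt{-125}}{7}\right) = -90 - \left(125 + \frac{81 \cdot 5 i \sqrt{5}}{7}\right) = -90 - \left(125 + \frac{405 i \sqrt{5}}{7}\right) = -215 - \frac{405 i \sqrt{5}}{7}$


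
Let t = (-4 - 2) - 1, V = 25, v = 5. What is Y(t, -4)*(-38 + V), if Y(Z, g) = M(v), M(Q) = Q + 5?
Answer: -130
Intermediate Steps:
t = -7 (t = -6 - 1 = -7)
M(Q) = 5 + Q
Y(Z, g) = 10 (Y(Z, g) = 5 + 5 = 10)
Y(t, -4)*(-38 + V) = 10*(-38 + 25) = 10*(-13) = -130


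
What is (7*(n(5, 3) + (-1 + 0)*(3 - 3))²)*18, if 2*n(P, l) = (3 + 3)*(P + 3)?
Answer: 72576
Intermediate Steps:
n(P, l) = 9 + 3*P (n(P, l) = ((3 + 3)*(P + 3))/2 = (6*(3 + P))/2 = (18 + 6*P)/2 = 9 + 3*P)
(7*(n(5, 3) + (-1 + 0)*(3 - 3))²)*18 = (7*((9 + 3*5) + (-1 + 0)*(3 - 3))²)*18 = (7*((9 + 15) - 1*0)²)*18 = (7*(24 + 0)²)*18 = (7*24²)*18 = (7*576)*18 = 4032*18 = 72576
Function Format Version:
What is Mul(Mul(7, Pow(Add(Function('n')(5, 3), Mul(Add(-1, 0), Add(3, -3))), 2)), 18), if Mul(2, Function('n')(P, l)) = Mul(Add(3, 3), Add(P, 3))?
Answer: 72576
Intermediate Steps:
Function('n')(P, l) = Add(9, Mul(3, P)) (Function('n')(P, l) = Mul(Rational(1, 2), Mul(Add(3, 3), Add(P, 3))) = Mul(Rational(1, 2), Mul(6, Add(3, P))) = Mul(Rational(1, 2), Add(18, Mul(6, P))) = Add(9, Mul(3, P)))
Mul(Mul(7, Pow(Add(Function('n')(5, 3), Mul(Add(-1, 0), Add(3, -3))), 2)), 18) = Mul(Mul(7, Pow(Add(Add(9, Mul(3, 5)), Mul(Add(-1, 0), Add(3, -3))), 2)), 18) = Mul(Mul(7, Pow(Add(Add(9, 15), Mul(-1, 0)), 2)), 18) = Mul(Mul(7, Pow(Add(24, 0), 2)), 18) = Mul(Mul(7, Pow(24, 2)), 18) = Mul(Mul(7, 576), 18) = Mul(4032, 18) = 72576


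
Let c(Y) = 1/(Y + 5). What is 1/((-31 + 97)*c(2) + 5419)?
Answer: 7/37999 ≈ 0.00018422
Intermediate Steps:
c(Y) = 1/(5 + Y)
1/((-31 + 97)*c(2) + 5419) = 1/((-31 + 97)/(5 + 2) + 5419) = 1/(66/7 + 5419) = 1/(37999/7) = 7/37999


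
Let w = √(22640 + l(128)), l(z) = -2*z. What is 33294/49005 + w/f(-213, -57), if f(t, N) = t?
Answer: 11098/16335 - 4*√1399/213 ≈ -0.023008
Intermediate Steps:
w = 4*√1399 (w = √(22640 - 2*128) = √(22640 - 256) = √22384 = 4*√1399 ≈ 149.61)
33294/49005 + w/f(-213, -57) = 33294/49005 + (4*√1399)/(-213) = 33294*(1/49005) + (4*√1399)*(-1/213) = 11098/16335 - 4*√1399/213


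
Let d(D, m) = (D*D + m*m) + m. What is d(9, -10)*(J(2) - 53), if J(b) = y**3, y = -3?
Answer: -13680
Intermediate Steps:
d(D, m) = m + D**2 + m**2 (d(D, m) = (D**2 + m**2) + m = m + D**2 + m**2)
J(b) = -27 (J(b) = (-3)**3 = -27)
d(9, -10)*(J(2) - 53) = (-10 + 9**2 + (-10)**2)*(-27 - 53) = (-10 + 81 + 100)*(-80) = 171*(-80) = -13680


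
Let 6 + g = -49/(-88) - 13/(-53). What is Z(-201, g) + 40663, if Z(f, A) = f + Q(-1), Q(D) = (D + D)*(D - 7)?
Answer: 40478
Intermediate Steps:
g = -24243/4664 (g = -6 + (-49/(-88) - 13/(-53)) = -6 + (-49*(-1/88) - 13*(-1/53)) = -6 + (49/88 + 13/53) = -6 + 3741/4664 = -24243/4664 ≈ -5.1979)
Q(D) = 2*D*(-7 + D) (Q(D) = (2*D)*(-7 + D) = 2*D*(-7 + D))
Z(f, A) = 16 + f (Z(f, A) = f + 2*(-1)*(-7 - 1) = f + 2*(-1)*(-8) = f + 16 = 16 + f)
Z(-201, g) + 40663 = (16 - 201) + 40663 = -185 + 40663 = 40478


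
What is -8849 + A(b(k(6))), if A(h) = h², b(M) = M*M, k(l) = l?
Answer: -7553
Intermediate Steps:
b(M) = M²
-8849 + A(b(k(6))) = -8849 + (6²)² = -8849 + 36² = -8849 + 1296 = -7553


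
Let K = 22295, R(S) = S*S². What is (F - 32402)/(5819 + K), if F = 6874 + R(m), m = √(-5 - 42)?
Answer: -12764/14057 - 47*I*√47/28114 ≈ -0.90802 - 0.011461*I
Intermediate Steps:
m = I*√47 (m = √(-47) = I*√47 ≈ 6.8557*I)
R(S) = S³
F = 6874 - 47*I*√47 (F = 6874 + (I*√47)³ = 6874 - 47*I*√47 ≈ 6874.0 - 322.22*I)
(F - 32402)/(5819 + K) = ((6874 - 47*I*√47) - 32402)/(5819 + 22295) = (-25528 - 47*I*√47)/28114 = (-25528 - 47*I*√47)*(1/28114) = -12764/14057 - 47*I*√47/28114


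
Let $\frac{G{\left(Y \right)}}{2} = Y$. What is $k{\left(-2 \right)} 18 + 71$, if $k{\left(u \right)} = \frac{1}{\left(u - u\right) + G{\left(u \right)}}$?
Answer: $\frac{133}{2} \approx 66.5$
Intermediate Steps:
$G{\left(Y \right)} = 2 Y$
$k{\left(u \right)} = \frac{1}{2 u}$ ($k{\left(u \right)} = \frac{1}{\left(u - u\right) + 2 u} = \frac{1}{0 + 2 u} = \frac{1}{2 u}$)
$k{\left(-2 \right)} 18 + 71 = \frac{1}{2 \left(-2\right)} 18 + 71 = \frac{1}{2} \left(- \frac{1}{2}\right) 18 + 71 = \left(- \frac{1}{4}\right) 18 + 71 = - \frac{9}{2} + 71 = \frac{133}{2}$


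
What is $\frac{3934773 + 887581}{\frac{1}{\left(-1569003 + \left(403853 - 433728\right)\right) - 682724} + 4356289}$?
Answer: $\frac{11002692531108}{9939317694977} \approx 1.107$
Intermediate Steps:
$\frac{3934773 + 887581}{\frac{1}{\left(-1569003 + \left(403853 - 433728\right)\right) - 682724} + 4356289} = \frac{4822354}{\frac{1}{\left(-1569003 - 29875\right) - 682724} + 4356289} = \frac{4822354}{\frac{1}{-1598878 - 682724} + 4356289} = \frac{4822354}{\frac{1}{-2281602} + 4356289} = \frac{4822354}{- \frac{1}{2281602} + 4356289} = \frac{4822354}{\frac{9939317694977}{2281602}} = 4822354 \cdot \frac{2281602}{9939317694977} = \frac{11002692531108}{9939317694977}$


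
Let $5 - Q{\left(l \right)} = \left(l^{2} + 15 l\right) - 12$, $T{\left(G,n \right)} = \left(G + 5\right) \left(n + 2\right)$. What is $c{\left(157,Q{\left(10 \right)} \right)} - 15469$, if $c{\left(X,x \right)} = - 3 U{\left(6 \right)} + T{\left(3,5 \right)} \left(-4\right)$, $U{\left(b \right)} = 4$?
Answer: $-15705$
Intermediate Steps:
$T{\left(G,n \right)} = \left(2 + n\right) \left(5 + G\right)$ ($T{\left(G,n \right)} = \left(5 + G\right) \left(2 + n\right) = \left(2 + n\right) \left(5 + G\right)$)
$Q{\left(l \right)} = 17 - l^{2} - 15 l$ ($Q{\left(l \right)} = 5 - \left(\left(l^{2} + 15 l\right) - 12\right) = 5 - \left(-12 + l^{2} + 15 l\right) = 17 - l^{2} - 15 l$)
$c{\left(X,x \right)} = -236$ ($c{\left(X,x \right)} = \left(-3\right) 4 + \left(10 + 2 \cdot 3 + 5 \cdot 5 + 3 \cdot 5\right) \left(-4\right) = -12 + \left(10 + 6 + 25 + 15\right) \left(-4\right) = -12 + 56 \left(-4\right) = -12 - 224 = -236$)
$c{\left(157,Q{\left(10 \right)} \right)} - 15469 = -236 - 15469 = -15705$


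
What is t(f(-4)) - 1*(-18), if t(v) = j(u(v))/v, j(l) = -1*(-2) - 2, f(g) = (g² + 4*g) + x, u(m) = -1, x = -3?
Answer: 18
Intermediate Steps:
f(g) = -3 + g² + 4*g (f(g) = (g² + 4*g) - 3 = -3 + g² + 4*g)
j(l) = 0 (j(l) = 2 - 2 = 0)
t(v) = 0 (t(v) = 0/v = 0)
t(f(-4)) - 1*(-18) = 0 - 1*(-18) = 0 + 18 = 18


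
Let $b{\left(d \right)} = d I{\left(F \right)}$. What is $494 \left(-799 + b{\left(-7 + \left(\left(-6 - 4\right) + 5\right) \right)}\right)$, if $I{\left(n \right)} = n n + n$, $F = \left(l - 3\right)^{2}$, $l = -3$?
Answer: $-8290802$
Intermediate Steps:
$F = 36$ ($F = \left(-3 - 3\right)^{2} = \left(-6\right)^{2} = 36$)
$I{\left(n \right)} = n + n^{2}$ ($I{\left(n \right)} = n^{2} + n = n + n^{2}$)
$b{\left(d \right)} = 1332 d$ ($b{\left(d \right)} = d 36 \left(1 + 36\right) = d 36 \cdot 37 = d 1332 = 1332 d$)
$494 \left(-799 + b{\left(-7 + \left(\left(-6 - 4\right) + 5\right) \right)}\right) = 494 \left(-799 + 1332 \left(-7 + \left(\left(-6 - 4\right) + 5\right)\right)\right) = 494 \left(-799 + 1332 \left(-7 + \left(-10 + 5\right)\right)\right) = 494 \left(-799 + 1332 \left(-7 - 5\right)\right) = 494 \left(-799 + 1332 \left(-12\right)\right) = 494 \left(-799 - 15984\right) = 494 \left(-16783\right) = -8290802$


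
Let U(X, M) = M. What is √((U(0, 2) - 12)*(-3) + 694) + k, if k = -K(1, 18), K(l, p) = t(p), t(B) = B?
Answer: -18 + 2*√181 ≈ 8.9072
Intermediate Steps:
K(l, p) = p
k = -18 (k = -1*18 = -18)
√((U(0, 2) - 12)*(-3) + 694) + k = √((2 - 12)*(-3) + 694) - 18 = √(-10*(-3) + 694) - 18 = √(30 + 694) - 18 = √724 - 18 = 2*√181 - 18 = -18 + 2*√181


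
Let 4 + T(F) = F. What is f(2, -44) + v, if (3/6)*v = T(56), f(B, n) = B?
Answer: 106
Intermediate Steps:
T(F) = -4 + F
v = 104 (v = 2*(-4 + 56) = 2*52 = 104)
f(2, -44) + v = 2 + 104 = 106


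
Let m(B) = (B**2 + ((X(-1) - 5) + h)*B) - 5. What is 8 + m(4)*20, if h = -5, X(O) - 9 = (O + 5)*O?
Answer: -172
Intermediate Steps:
X(O) = 9 + O*(5 + O) (X(O) = 9 + (O + 5)*O = 9 + (5 + O)*O = 9 + O*(5 + O))
m(B) = -5 + B**2 - 5*B (m(B) = (B**2 + (((9 + (-1)**2 + 5*(-1)) - 5) - 5)*B) - 5 = (B**2 + (((9 + 1 - 5) - 5) - 5)*B) - 5 = (B**2 + ((5 - 5) - 5)*B) - 5 = (B**2 + (0 - 5)*B) - 5 = (B**2 - 5*B) - 5 = -5 + B**2 - 5*B)
8 + m(4)*20 = 8 + (-5 + 4**2 - 5*4)*20 = 8 + (-5 + 16 - 20)*20 = 8 - 9*20 = 8 - 180 = -172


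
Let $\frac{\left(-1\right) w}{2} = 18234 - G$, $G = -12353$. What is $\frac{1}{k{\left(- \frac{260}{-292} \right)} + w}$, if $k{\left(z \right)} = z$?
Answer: $- \frac{73}{4465637} \approx -1.6347 \cdot 10^{-5}$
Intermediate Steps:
$w = -61174$ ($w = - 2 \left(18234 - -12353\right) = - 2 \left(18234 + 12353\right) = \left(-2\right) 30587 = -61174$)
$\frac{1}{k{\left(- \frac{260}{-292} \right)} + w} = \frac{1}{- \frac{260}{-292} - 61174} = \frac{1}{\left(-260\right) \left(- \frac{1}{292}\right) - 61174} = \frac{1}{\frac{65}{73} - 61174} = \frac{1}{- \frac{4465637}{73}} = - \frac{73}{4465637}$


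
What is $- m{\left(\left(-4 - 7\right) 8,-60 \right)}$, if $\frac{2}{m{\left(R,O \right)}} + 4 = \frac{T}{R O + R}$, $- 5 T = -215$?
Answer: $\frac{10384}{20725} \approx 0.50104$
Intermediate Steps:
$T = 43$ ($T = \left(- \frac{1}{5}\right) \left(-215\right) = 43$)
$m{\left(R,O \right)} = \frac{2}{-4 + \frac{43}{R + O R}}$ ($m{\left(R,O \right)} = \frac{2}{-4 + \frac{43}{R O + R}} = \frac{2}{-4 + \frac{43}{O R + R}} = \frac{2}{-4 + \frac{43}{R + O R}}$)
$- m{\left(\left(-4 - 7\right) 8,-60 \right)} = - \frac{\left(-2\right) \left(-4 - 7\right) 8 \left(1 - 60\right)}{-43 + 4 \left(-4 - 7\right) 8 + 4 \left(-60\right) \left(-4 - 7\right) 8} = - \frac{\left(-2\right) \left(\left(-11\right) 8\right) \left(-59\right)}{-43 + 4 \left(\left(-11\right) 8\right) + 4 \left(-60\right) \left(\left(-11\right) 8\right)} = - \frac{\left(-2\right) \left(-88\right) \left(-59\right)}{-43 + 4 \left(-88\right) + 4 \left(-60\right) \left(-88\right)} = - \frac{\left(-2\right) \left(-88\right) \left(-59\right)}{-43 - 352 + 21120} = - \frac{\left(-2\right) \left(-88\right) \left(-59\right)}{20725} = \left(-1\right) \left(- \frac{10384}{20725}\right) = \frac{10384}{20725}$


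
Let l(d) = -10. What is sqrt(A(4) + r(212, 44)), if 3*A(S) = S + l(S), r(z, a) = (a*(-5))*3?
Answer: I*sqrt(662) ≈ 25.729*I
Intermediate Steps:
r(z, a) = -15*a (r(z, a) = -5*a*3 = -15*a)
A(S) = -10/3 + S/3 (A(S) = (S - 10)/3 = (-10 + S)/3 = -10/3 + S/3)
sqrt(A(4) + r(212, 44)) = sqrt((-10/3 + (1/3)*4) - 15*44) = sqrt((-10/3 + 4/3) - 660) = sqrt(-2 - 660) = sqrt(-662) = I*sqrt(662)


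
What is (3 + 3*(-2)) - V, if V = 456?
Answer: -459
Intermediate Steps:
(3 + 3*(-2)) - V = (3 + 3*(-2)) - 1*456 = (3 - 6) - 456 = -3 - 456 = -459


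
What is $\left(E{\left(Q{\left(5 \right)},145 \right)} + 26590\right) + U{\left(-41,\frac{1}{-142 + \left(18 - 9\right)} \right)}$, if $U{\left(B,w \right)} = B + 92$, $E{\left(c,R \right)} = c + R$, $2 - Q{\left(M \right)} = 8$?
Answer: $26780$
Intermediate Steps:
$Q{\left(M \right)} = -6$ ($Q{\left(M \right)} = 2 - 8 = -6$)
$E{\left(c,R \right)} = R + c$
$U{\left(B,w \right)} = 92 + B$
$\left(E{\left(Q{\left(5 \right)},145 \right)} + 26590\right) + U{\left(-41,\frac{1}{-142 + \left(18 - 9\right)} \right)} = \left(\left(145 - 6\right) + 26590\right) + \left(92 - 41\right) = \left(139 + 26590\right) + 51 = 26729 + 51 = 26780$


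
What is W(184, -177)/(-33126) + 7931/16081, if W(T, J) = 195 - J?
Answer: 42790029/88783201 ≈ 0.48196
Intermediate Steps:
W(184, -177)/(-33126) + 7931/16081 = (195 - 1*(-177))/(-33126) + 7931/16081 = (195 + 177)*(-1/33126) + 7931*(1/16081) = 372*(-1/33126) + 7931/16081 = -62/5521 + 7931/16081 = 42790029/88783201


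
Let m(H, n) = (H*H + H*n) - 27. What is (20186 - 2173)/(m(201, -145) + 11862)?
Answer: 18013/23091 ≈ 0.78009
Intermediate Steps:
m(H, n) = -27 + H² + H*n (m(H, n) = (H² + H*n) - 27 = -27 + H² + H*n)
(20186 - 2173)/(m(201, -145) + 11862) = (20186 - 2173)/((-27 + 201² + 201*(-145)) + 11862) = 18013/((-27 + 40401 - 29145) + 11862) = 18013/(11229 + 11862) = 18013/23091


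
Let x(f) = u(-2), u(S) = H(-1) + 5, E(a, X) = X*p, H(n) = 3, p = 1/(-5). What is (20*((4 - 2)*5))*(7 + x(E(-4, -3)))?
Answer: 3000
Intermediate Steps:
p = -⅕ (p = 1*(-⅕) = -⅕ ≈ -0.20000)
E(a, X) = -X/5 (E(a, X) = X*(-⅕) = -X/5)
u(S) = 8 (u(S) = 3 + 5 = 8)
x(f) = 8
(20*((4 - 2)*5))*(7 + x(E(-4, -3))) = (20*((4 - 2)*5))*(7 + 8) = (20*(2*5))*15 = (20*10)*15 = 200*15 = 3000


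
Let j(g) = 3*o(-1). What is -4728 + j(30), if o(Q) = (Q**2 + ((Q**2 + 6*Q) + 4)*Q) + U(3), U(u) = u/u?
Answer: -4719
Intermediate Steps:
U(u) = 1
o(Q) = 1 + Q**2 + Q*(4 + Q**2 + 6*Q) (o(Q) = (Q**2 + ((Q**2 + 6*Q) + 4)*Q) + 1 = (Q**2 + (4 + Q**2 + 6*Q)*Q) + 1 = (Q**2 + Q*(4 + Q**2 + 6*Q)) + 1 = 1 + Q**2 + Q*(4 + Q**2 + 6*Q))
j(g) = 9 (j(g) = 3*(1 + (-1)**3 + 4*(-1) + 7*(-1)**2) = 3*(1 - 1 - 4 + 7*1) = 3*(1 - 1 - 4 + 7) = 3*3 = 9)
-4728 + j(30) = -4728 + 9 = -4719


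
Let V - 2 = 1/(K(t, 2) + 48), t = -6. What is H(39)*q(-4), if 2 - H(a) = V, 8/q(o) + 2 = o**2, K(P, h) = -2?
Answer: -2/161 ≈ -0.012422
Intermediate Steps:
q(o) = 8/(-2 + o**2)
V = 93/46 (V = 2 + 1/(-2 + 48) = 2 + 1/46 = 93/46 ≈ 2.0217)
H(a) = -1/46 (H(a) = 2 - 1*93/46 = 2 - 93/46 = -1/46)
H(39)*q(-4) = -4/(23*(-2 + (-4)**2)) = -4/(23*(-2 + 16)) = -4/(23*14) = -1/46*4/7 = -2/161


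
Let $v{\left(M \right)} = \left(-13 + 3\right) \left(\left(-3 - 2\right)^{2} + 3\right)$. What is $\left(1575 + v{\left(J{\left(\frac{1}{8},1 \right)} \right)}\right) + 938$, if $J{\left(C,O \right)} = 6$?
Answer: $2233$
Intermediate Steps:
$v{\left(M \right)} = -280$ ($v{\left(M \right)} = - 10 \left(\left(-5\right)^{2} + 3\right) = - 10 \left(25 + 3\right) = \left(-10\right) 28 = -280$)
$\left(1575 + v{\left(J{\left(\frac{1}{8},1 \right)} \right)}\right) + 938 = \left(1575 - 280\right) + 938 = 1295 + 938 = 2233$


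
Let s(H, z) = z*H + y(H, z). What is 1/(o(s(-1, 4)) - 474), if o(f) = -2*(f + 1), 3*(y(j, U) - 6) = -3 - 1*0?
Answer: -1/478 ≈ -0.0020920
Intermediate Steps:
y(j, U) = 5 (y(j, U) = 6 + (-3 - 1*0)/3 = 6 + (-3 + 0)/3 = 6 + (⅓)*(-3) = 6 - 1 = 5)
s(H, z) = 5 + H*z (s(H, z) = z*H + 5 = H*z + 5 = 5 + H*z)
o(f) = -2 - 2*f (o(f) = -2*(1 + f) = -2 - 2*f)
1/(o(s(-1, 4)) - 474) = 1/((-2 - 2*(5 - 1*4)) - 474) = 1/((-2 - 2*(5 - 4)) - 474) = 1/((-2 - 2*1) - 474) = 1/((-2 - 2) - 474) = 1/(-4 - 474) = 1/(-478) = -1/478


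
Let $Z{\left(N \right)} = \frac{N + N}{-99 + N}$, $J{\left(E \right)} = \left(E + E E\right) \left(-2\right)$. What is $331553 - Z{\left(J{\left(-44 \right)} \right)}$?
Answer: $\frac{117037521}{353} \approx 3.3155 \cdot 10^{5}$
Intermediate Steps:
$J{\left(E \right)} = - 2 E - 2 E^{2}$ ($J{\left(E \right)} = \left(E + E^{2}\right) \left(-2\right) = - 2 E - 2 E^{2}$)
$Z{\left(N \right)} = \frac{2 N}{-99 + N}$
$331553 - Z{\left(J{\left(-44 \right)} \right)} = 331553 - \frac{2 \left(\left(-2\right) \left(-44\right) \left(1 - 44\right)\right)}{-99 - - 88 \left(1 - 44\right)} = 331553 - \frac{2 \left(\left(-2\right) \left(-44\right) \left(-43\right)\right)}{-99 - \left(-88\right) \left(-43\right)} = 331553 - 2 \left(-3784\right) \frac{1}{-99 - 3784} = 331553 - 2 \left(-3784\right) \frac{1}{-3883} = 331553 - 2 \left(-3784\right) \left(- \frac{1}{3883}\right) = 331553 - \frac{688}{353} = \frac{117037521}{353}$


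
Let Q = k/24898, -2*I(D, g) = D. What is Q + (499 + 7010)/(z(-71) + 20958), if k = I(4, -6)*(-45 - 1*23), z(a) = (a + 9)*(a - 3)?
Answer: 95216669/318022154 ≈ 0.29940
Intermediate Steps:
I(D, g) = -D/2
z(a) = (-3 + a)*(9 + a) (z(a) = (9 + a)*(-3 + a) = (-3 + a)*(9 + a))
k = 136 (k = (-½*4)*(-45 - 1*23) = -2*(-45 - 23) = -2*(-68) = 136)
Q = 68/12449 (Q = 136/24898 = 136*(1/24898) = 68/12449 ≈ 0.0054623)
Q + (499 + 7010)/(z(-71) + 20958) = 68/12449 + (499 + 7010)/((-27 + (-71)² + 6*(-71)) + 20958) = 68/12449 + 7509/((-27 + 5041 - 426) + 20958) = 68/12449 + 7509/(4588 + 20958) = 68/12449 + 7509/25546 = 95216669/318022154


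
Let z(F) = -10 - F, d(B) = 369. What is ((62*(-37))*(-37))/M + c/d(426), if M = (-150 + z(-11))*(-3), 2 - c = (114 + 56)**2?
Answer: 6134192/54981 ≈ 111.57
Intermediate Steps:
c = -28898 (c = 2 - (114 + 56)**2 = 2 - 1*170**2 = 2 - 1*28900 = 2 - 28900 = -28898)
M = 447 (M = (-150 + (-10 - 1*(-11)))*(-3) = (-150 + (-10 + 11))*(-3) = (-150 + 1)*(-3) = -149*(-3) = 447)
((62*(-37))*(-37))/M + c/d(426) = ((62*(-37))*(-37))/447 - 28898/369 = -2294*(-37)*(1/447) - 28898*1/369 = 84878*(1/447) - 28898/369 = 84878/447 - 28898/369 = 6134192/54981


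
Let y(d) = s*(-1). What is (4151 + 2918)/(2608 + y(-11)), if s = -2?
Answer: 7069/2610 ≈ 2.7084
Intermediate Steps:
y(d) = 2 (y(d) = -2*(-1) = 2)
(4151 + 2918)/(2608 + y(-11)) = (4151 + 2918)/(2608 + 2) = 7069/2610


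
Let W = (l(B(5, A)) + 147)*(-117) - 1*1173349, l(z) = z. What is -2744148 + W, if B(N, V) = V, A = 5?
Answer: -3935281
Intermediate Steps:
W = -1191133 (W = (5 + 147)*(-117) - 1*1173349 = 152*(-117) - 1173349 = -17784 - 1173349 = -1191133)
-2744148 + W = -2744148 - 1191133 = -3935281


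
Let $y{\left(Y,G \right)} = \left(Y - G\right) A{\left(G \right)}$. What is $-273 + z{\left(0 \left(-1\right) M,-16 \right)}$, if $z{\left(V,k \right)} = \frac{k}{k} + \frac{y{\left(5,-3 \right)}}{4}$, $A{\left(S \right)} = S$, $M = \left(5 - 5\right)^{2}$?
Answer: $-278$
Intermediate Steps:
$M = 0$ ($M = 0^{2} = 0$)
$y{\left(Y,G \right)} = G \left(Y - G\right)$ ($y{\left(Y,G \right)} = \left(Y - G\right) G = G \left(Y - G\right)$)
$z{\left(V,k \right)} = -5$ ($z{\left(V,k \right)} = \frac{k}{k} + \frac{\left(-3\right) \left(5 - -3\right)}{4} = 1 + - 3 \left(5 + 3\right) \frac{1}{4} = 1 + \left(-3\right) 8 \cdot \frac{1}{4} = 1 - 6 = -5$)
$-273 + z{\left(0 \left(-1\right) M,-16 \right)} = -273 - 5 = -278$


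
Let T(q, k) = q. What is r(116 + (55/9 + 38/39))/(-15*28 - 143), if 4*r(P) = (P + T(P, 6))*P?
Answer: -207388801/15413814 ≈ -13.455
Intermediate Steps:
r(P) = P²/2 (r(P) = ((P + P)*P)/4 = ((2*P)*P)/4 = (2*P²)/4 = P²/2)
r(116 + (55/9 + 38/39))/(-15*28 - 143) = ((116 + (55/9 + 38/39))²/2)/(-15*28 - 143) = ((116 + (55*(⅑) + 38*(1/39)))²/2)/(-420 - 143) = ((116 + (55/9 + 38/39))²/2)/(-563) = ((116 + 829/117)²/2)*(-1/563) = ((14401/117)²/2)*(-1/563) = ((½)*(207388801/13689))*(-1/563) = (207388801/27378)*(-1/563) = -207388801/15413814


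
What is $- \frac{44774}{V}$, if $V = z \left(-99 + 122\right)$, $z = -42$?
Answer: $\frac{22387}{483} \approx 46.35$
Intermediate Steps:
$V = -966$ ($V = - 42 \left(-99 + 122\right) = \left(-42\right) 23 = -966$)
$- \frac{44774}{V} = - \frac{44774}{-966} = \left(-44774\right) \left(- \frac{1}{966}\right) = \frac{22387}{483}$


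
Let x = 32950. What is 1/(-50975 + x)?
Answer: -1/18025 ≈ -5.5478e-5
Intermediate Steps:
1/(-50975 + x) = 1/(-50975 + 32950) = 1/(-18025) = -1/18025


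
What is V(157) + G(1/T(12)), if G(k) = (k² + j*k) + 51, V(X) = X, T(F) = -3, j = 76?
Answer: 1645/9 ≈ 182.78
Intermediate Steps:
G(k) = 51 + k² + 76*k (G(k) = (k² + 76*k) + 51 = 51 + k² + 76*k)
V(157) + G(1/T(12)) = 157 + (51 + (1/(-3))² + 76/(-3)) = 157 + (51 + (-⅓)² + 76*(-⅓)) = 157 + (51 + ⅑ - 76/3) = 157 + 232/9 = 1645/9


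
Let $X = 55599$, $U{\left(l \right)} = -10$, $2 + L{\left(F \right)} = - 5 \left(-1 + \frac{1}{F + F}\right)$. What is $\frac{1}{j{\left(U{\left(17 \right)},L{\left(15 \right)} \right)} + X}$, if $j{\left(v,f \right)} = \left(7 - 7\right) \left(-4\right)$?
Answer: $\frac{1}{55599} \approx 1.7986 \cdot 10^{-5}$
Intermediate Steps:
$L{\left(F \right)} = 3 - \frac{5}{2 F}$ ($L{\left(F \right)} = -2 - 5 \left(-1 + \frac{1}{F + F}\right) = -2 - 5 \left(-1 + \frac{1}{2 F}\right) = -2 + \left(5 - \frac{5}{2 F}\right) = 3 - \frac{5}{2 F}$)
$j{\left(v,f \right)} = 0$ ($j{\left(v,f \right)} = 0 \left(-4\right) = 0$)
$\frac{1}{j{\left(U{\left(17 \right)},L{\left(15 \right)} \right)} + X} = \frac{1}{0 + 55599} = \frac{1}{55599}$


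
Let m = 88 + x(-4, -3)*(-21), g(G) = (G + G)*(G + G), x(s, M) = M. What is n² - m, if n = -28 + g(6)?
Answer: 13305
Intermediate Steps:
g(G) = 4*G² (g(G) = (2*G)*(2*G) = 4*G²)
n = 116 (n = -28 + 4*6² = -28 + 4*36 = -28 + 144 = 116)
m = 151 (m = 88 - 3*(-21) = 88 + 63 = 151)
n² - m = 116² - 1*151 = 13456 - 151 = 13305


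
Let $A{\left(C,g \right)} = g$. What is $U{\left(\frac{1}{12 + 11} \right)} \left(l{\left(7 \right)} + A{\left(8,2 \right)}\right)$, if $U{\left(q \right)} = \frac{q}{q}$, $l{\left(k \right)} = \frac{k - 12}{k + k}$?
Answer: $\frac{23}{14} \approx 1.6429$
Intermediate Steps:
$l{\left(k \right)} = \frac{-12 + k}{2 k}$
$U{\left(q \right)} = 1$
$U{\left(\frac{1}{12 + 11} \right)} \left(l{\left(7 \right)} + A{\left(8,2 \right)}\right) = 1 \left(\frac{-12 + 7}{2 \cdot 7} + 2\right) = 1 \left(\frac{1}{2} \cdot \frac{1}{7} \left(-5\right) + 2\right) = 1 \left(- \frac{5}{14} + 2\right) = 1 \cdot \frac{23}{14} = \frac{23}{14}$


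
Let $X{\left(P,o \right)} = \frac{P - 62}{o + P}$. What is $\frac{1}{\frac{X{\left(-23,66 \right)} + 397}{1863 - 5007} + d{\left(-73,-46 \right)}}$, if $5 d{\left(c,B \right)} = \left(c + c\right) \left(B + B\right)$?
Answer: $\frac{112660}{302635669} \approx 0.00037226$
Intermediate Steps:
$X{\left(P,o \right)} = \frac{-62 + P}{P + o}$
$d{\left(c,B \right)} = \frac{4 B c}{5}$ ($d{\left(c,B \right)} = \frac{\left(c + c\right) \left(B + B\right)}{5} = \frac{2 c 2 B}{5} = \frac{4 B c}{5}$)
$\frac{1}{\frac{X{\left(-23,66 \right)} + 397}{1863 - 5007} + d{\left(-73,-46 \right)}} = \frac{1}{\frac{\frac{-62 - 23}{-23 + 66} + 397}{1863 - 5007} + \frac{4}{5} \left(-46\right) \left(-73\right)} = \frac{1}{\frac{\frac{1}{43} \left(-85\right) + 397}{-3144} + \frac{13432}{5}} = \frac{1}{\left(\frac{1}{43} \left(-85\right) + 397\right) \left(- \frac{1}{3144}\right) + \frac{13432}{5}} = \frac{1}{\left(- \frac{85}{43} + 397\right) \left(- \frac{1}{3144}\right) + \frac{13432}{5}} = \frac{1}{\frac{16986}{43} \left(- \frac{1}{3144}\right) + \frac{13432}{5}} = \frac{1}{- \frac{2831}{22532} + \frac{13432}{5}} = \frac{1}{\frac{302635669}{112660}} = \frac{112660}{302635669}$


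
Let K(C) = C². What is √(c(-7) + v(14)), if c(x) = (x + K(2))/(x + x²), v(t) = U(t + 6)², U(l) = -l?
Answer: √78386/14 ≈ 19.998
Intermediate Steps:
v(t) = (-6 - t)² (v(t) = (-(t + 6))² = (-(6 + t))² = (-6 - t)²)
c(x) = (4 + x)/(x + x²) (c(x) = (x + 2²)/(x + x²) = (x + 4)/(x + x²) = (4 + x)/(x + x²))
√(c(-7) + v(14)) = √((4 - 7)/((-7)*(1 - 7)) + (6 + 14)²) = √(-⅐*(-3)/(-6) + 20²) = √(-⅐*(-⅙)*(-3) + 400) = √(-1/14 + 400) = √(5599/14) = √78386/14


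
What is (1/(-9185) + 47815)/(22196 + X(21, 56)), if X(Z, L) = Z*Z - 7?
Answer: 219590387/103928275 ≈ 2.1129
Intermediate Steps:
X(Z, L) = -7 + Z**2 (X(Z, L) = Z**2 - 7 = -7 + Z**2)
(1/(-9185) + 47815)/(22196 + X(21, 56)) = (1/(-9185) + 47815)/(22196 + (-7 + 21**2)) = (-1/9185 + 47815)/(22196 + (-7 + 441)) = 439180774/(9185*(22196 + 434)) = (439180774/9185)/22630 = (439180774/9185)*(1/22630) = 219590387/103928275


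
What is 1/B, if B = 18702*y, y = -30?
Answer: -1/561060 ≈ -1.7823e-6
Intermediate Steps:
B = -561060 (B = 18702*(-30) = -561060)
1/B = 1/(-561060) = -1/561060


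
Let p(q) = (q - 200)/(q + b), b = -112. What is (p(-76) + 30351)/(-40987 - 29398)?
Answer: -1426566/3308095 ≈ -0.43123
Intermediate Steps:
p(q) = (-200 + q)/(-112 + q) (p(q) = (q - 200)/(q - 112) = (-200 + q)/(-112 + q))
(p(-76) + 30351)/(-40987 - 29398) = ((-200 - 76)/(-112 - 76) + 30351)/(-40987 - 29398) = (-276/(-188) + 30351)/(-70385) = (-1/188*(-276) + 30351)*(-1/70385) = (69/47 + 30351)*(-1/70385) = (1426566/47)*(-1/70385) = -1426566/3308095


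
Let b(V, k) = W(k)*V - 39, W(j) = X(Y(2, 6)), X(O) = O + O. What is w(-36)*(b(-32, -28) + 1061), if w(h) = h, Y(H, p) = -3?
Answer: -43704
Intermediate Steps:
X(O) = 2*O
W(j) = -6 (W(j) = 2*(-3) = -6)
b(V, k) = -39 - 6*V (b(V, k) = -6*V - 39 = -39 - 6*V)
w(-36)*(b(-32, -28) + 1061) = -36*((-39 - 6*(-32)) + 1061) = -36*((-39 + 192) + 1061) = -36*(153 + 1061) = -36*1214 = -43704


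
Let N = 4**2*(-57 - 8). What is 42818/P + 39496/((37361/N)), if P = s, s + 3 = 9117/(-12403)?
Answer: -10872123714467/865392843 ≈ -12563.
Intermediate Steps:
N = -1040 (N = 16*(-65) = -1040)
s = -46326/12403 (s = -3 + 9117/(-12403) = -3 + 9117*(-1/12403) = -3 - 9117/12403 = -46326/12403 ≈ -3.7351)
P = -46326/12403 ≈ -3.7351
42818/P + 39496/((37361/N)) = 42818/(-46326/12403) + 39496/((37361/(-1040))) = 42818*(-12403/46326) + 39496/((37361*(-1/1040))) = -265535827/23163 + 39496/(-37361/1040) = -265535827/23163 + 39496*(-1040/37361) = -265535827/23163 - 41075840/37361 = -10872123714467/865392843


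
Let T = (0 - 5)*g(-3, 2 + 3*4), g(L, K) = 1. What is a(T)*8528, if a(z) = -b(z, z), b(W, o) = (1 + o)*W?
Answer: -170560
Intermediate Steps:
b(W, o) = W*(1 + o)
T = -5 (T = (0 - 5)*1 = -5*1 = -5)
a(z) = -z*(1 + z)
a(T)*8528 = -1*(-5)*(1 - 5)*8528 = -1*(-5)*(-4)*8528 = -20*8528 = -170560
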